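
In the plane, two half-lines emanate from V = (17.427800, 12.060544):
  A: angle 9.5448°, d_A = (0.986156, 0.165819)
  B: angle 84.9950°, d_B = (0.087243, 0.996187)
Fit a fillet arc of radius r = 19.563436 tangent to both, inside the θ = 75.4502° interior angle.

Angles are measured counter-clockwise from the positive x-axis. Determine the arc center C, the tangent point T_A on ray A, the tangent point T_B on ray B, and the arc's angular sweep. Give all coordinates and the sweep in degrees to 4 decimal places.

bisector direction at 47.2699° = (0.678546,0.734558)
center distance |VC| = r/sin(θ/2) = 19.563436/sin(37.7251°) = 31.973002
C = V + |VC|·bis = (39.1229,35.5466)
T_A = V + ((C−V)·d_A)·d_A = V + 25.2892·d_A = (42.3669,16.2540)
T_B = V + ((C−V)·d_B)·d_B = V + 25.2892·d_B = (19.6341,37.2533)
sweep = 180° − θ = 104.5498°

center=(39.1229,35.5466) T_A=(42.3669,16.2540) T_B=(19.6341,37.2533) sweep=104.5498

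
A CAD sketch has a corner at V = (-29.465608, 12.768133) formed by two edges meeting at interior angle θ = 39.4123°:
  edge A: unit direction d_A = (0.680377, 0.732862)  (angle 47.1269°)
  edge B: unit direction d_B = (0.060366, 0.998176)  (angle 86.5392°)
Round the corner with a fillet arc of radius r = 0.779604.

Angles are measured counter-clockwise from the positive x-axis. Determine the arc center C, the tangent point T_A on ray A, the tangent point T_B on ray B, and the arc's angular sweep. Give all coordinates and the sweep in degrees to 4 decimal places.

bisector direction at 66.8331° = (0.393412,0.919362)
center distance |VC| = r/sin(θ/2) = 0.779604/sin(19.7062°) = 2.312018
C = V + |VC|·bis = (-28.5560,14.8937)
T_A = V + ((C−V)·d_A)·d_A = V + 2.1766·d_A = (-27.9847,14.3633)
T_B = V + ((C−V)·d_B)·d_B = V + 2.1766·d_B = (-29.3342,14.9408)
sweep = 180° − θ = 140.5877°

center=(-28.5560,14.8937) T_A=(-27.9847,14.3633) T_B=(-29.3342,14.9408) sweep=140.5877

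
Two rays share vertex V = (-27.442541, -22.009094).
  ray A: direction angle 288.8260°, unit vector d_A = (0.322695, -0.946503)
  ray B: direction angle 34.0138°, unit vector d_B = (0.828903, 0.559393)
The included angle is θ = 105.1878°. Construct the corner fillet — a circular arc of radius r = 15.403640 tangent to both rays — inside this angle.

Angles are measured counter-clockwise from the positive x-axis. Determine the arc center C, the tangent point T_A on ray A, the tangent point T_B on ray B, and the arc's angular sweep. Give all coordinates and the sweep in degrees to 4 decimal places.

bisector direction at 341.4199° = (0.947879,-0.318630)
center distance |VC| = r/sin(θ/2) = 15.403640/sin(52.5939°) = 19.391504
C = V + |VC|·bis = (-9.0617,-28.1878)
T_A = V + ((C−V)·d_A)·d_A = V + 11.7796·d_A = (-23.6413,-33.1585)
T_B = V + ((C−V)·d_B)·d_B = V + 11.7796·d_B = (-17.6784,-15.4197)
sweep = 180° − θ = 74.8122°

center=(-9.0617,-28.1878) T_A=(-23.6413,-33.1585) T_B=(-17.6784,-15.4197) sweep=74.8122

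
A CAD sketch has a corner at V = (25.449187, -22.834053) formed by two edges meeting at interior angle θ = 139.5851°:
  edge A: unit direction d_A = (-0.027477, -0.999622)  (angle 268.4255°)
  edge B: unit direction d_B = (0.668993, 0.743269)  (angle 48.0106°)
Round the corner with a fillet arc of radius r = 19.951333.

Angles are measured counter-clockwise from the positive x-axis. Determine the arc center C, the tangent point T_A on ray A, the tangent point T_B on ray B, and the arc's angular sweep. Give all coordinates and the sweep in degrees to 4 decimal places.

center=(45.1912,-30.7231) T_A=(25.2474,-30.1749) T_B=(30.3620,-17.3758) sweep=40.4149

bisector direction at 338.2181° = (0.928603,-0.371075)
center distance |VC| = r/sin(θ/2) = 19.951333/sin(69.7926°) = 21.259921
C = V + |VC|·bis = (45.1912,-30.7231)
T_A = V + ((C−V)·d_A)·d_A = V + 7.3436·d_A = (25.2474,-30.1749)
T_B = V + ((C−V)·d_B)·d_B = V + 7.3436·d_B = (30.3620,-17.3758)
sweep = 180° − θ = 40.4149°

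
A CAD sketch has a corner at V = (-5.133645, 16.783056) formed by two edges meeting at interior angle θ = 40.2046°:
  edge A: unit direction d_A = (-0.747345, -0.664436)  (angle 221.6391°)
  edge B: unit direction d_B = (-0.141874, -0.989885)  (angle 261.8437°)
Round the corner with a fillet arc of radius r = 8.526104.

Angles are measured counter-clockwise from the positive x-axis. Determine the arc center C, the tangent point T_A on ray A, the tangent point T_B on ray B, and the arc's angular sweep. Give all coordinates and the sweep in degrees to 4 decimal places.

center=(-16.8786,-5.0674) T_A=(-22.5436,1.3045) T_B=(-8.4387,-6.2771) sweep=139.7954

bisector direction at 241.7414° = (-0.473452,-0.880820)
center distance |VC| = r/sin(θ/2) = 8.526104/sin(20.1023°) = 24.807008
C = V + |VC|·bis = (-16.8786,-5.0674)
T_A = V + ((C−V)·d_A)·d_A = V + 23.2958·d_A = (-22.5436,1.3045)
T_B = V + ((C−V)·d_B)·d_B = V + 23.2958·d_B = (-8.4387,-6.2771)
sweep = 180° − θ = 139.7954°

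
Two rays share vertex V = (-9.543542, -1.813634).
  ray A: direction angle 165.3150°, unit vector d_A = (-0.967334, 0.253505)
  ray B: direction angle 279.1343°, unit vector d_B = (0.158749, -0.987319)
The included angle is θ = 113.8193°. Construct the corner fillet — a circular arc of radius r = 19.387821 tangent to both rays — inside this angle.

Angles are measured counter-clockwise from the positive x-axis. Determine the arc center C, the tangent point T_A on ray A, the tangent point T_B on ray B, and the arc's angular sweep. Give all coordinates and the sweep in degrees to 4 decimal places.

center=(-26.6799,-17.3653) T_A=(-21.7649,1.3892) T_B=(-7.5379,-14.2875) sweep=66.1807

bisector direction at 222.2246° = (-0.740516,-0.672039)
center distance |VC| = r/sin(θ/2) = 19.387821/sin(56.9096°) = 23.141053
C = V + |VC|·bis = (-26.6799,-17.3653)
T_A = V + ((C−V)·d_A)·d_A = V + 12.6341·d_A = (-21.7649,1.3892)
T_B = V + ((C−V)·d_B)·d_B = V + 12.6341·d_B = (-7.5379,-14.2875)
sweep = 180° − θ = 66.1807°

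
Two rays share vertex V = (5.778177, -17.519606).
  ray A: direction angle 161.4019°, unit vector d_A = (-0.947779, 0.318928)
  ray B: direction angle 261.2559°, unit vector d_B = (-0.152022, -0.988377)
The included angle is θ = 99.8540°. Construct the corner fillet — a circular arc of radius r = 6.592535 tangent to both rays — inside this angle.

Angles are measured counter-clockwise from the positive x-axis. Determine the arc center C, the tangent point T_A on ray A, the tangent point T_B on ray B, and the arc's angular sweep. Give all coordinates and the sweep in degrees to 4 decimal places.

center=(-1.5809,-21.9991) T_A=(0.5217,-15.7508) T_B=(4.9350,-23.0013) sweep=80.1460

bisector direction at 211.3289° = (-0.854197,-0.519950)
center distance |VC| = r/sin(θ/2) = 6.592535/sin(49.9270°) = 8.615161
C = V + |VC|·bis = (-1.5809,-21.9991)
T_A = V + ((C−V)·d_A)·d_A = V + 5.5461·d_A = (0.5217,-15.7508)
T_B = V + ((C−V)·d_B)·d_B = V + 5.5461·d_B = (4.9350,-23.0013)
sweep = 180° − θ = 80.1460°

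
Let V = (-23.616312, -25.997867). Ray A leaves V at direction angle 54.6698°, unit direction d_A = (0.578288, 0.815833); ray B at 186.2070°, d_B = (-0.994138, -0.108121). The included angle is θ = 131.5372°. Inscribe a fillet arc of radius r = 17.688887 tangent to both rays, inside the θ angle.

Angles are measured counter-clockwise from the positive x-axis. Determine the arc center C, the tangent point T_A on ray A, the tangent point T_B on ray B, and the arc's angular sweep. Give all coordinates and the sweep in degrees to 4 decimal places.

center=(-33.4435,-9.2735) T_A=(-19.0124,-19.5027) T_B=(-31.5310,-26.8587) sweep=48.4628

bisector direction at 120.4384° = (-0.506612,0.862174)
center distance |VC| = r/sin(θ/2) = 17.688887/sin(65.7686°) = 19.397936
C = V + |VC|·bis = (-33.4435,-9.2735)
T_A = V + ((C−V)·d_A)·d_A = V + 7.9614·d_A = (-19.0124,-19.5027)
T_B = V + ((C−V)·d_B)·d_B = V + 7.9614·d_B = (-31.5310,-26.8587)
sweep = 180° − θ = 48.4628°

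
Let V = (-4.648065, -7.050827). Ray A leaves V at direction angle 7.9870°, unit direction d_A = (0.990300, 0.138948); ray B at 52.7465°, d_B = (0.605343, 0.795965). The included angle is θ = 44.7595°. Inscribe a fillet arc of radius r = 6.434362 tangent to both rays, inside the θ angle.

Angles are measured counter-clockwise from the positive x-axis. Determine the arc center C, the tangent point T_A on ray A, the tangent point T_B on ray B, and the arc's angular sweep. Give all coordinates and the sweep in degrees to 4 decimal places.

center=(9.9329,1.4924) T_A=(10.8270,-4.8795) T_B=(4.8114,5.3874) sweep=135.2405

bisector direction at 30.3668° = (0.862807,0.505533)
center distance |VC| = r/sin(θ/2) = 6.434362/sin(22.3798°) = 16.899462
C = V + |VC|·bis = (9.9329,1.4924)
T_A = V + ((C−V)·d_A)·d_A = V + 15.6266·d_A = (10.8270,-4.8795)
T_B = V + ((C−V)·d_B)·d_B = V + 15.6266·d_B = (4.8114,5.3874)
sweep = 180° − θ = 135.2405°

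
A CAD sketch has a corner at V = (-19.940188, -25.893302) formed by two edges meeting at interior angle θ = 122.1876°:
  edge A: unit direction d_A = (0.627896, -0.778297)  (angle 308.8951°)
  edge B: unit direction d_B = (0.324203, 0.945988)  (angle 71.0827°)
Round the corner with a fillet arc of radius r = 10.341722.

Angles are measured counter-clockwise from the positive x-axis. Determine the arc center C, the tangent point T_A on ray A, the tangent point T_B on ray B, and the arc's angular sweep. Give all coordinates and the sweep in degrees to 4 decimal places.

center=(-8.3057,-23.8442) T_A=(-16.3546,-30.3377) T_B=(-18.0889,-20.4913) sweep=57.8124

bisector direction at 9.9889° = (0.984841,0.173457)
center distance |VC| = r/sin(θ/2) = 10.341722/sin(61.0938°) = 11.813545
C = V + |VC|·bis = (-8.3057,-23.8442)
T_A = V + ((C−V)·d_A)·d_A = V + 5.7104·d_A = (-16.3546,-30.3377)
T_B = V + ((C−V)·d_B)·d_B = V + 5.7104·d_B = (-18.0889,-20.4913)
sweep = 180° − θ = 57.8124°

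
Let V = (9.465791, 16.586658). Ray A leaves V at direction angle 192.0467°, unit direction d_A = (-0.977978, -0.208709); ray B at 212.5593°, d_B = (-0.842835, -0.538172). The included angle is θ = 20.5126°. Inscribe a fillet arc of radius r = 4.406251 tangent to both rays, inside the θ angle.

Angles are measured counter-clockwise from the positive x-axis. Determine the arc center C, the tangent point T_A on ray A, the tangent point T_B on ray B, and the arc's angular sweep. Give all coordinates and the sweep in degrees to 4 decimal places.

center=(-13.4299,7.1950) T_A=(-14.3495,11.5043) T_B=(-11.0586,3.4813) sweep=159.4874

bisector direction at 202.3030° = (-0.925190,-0.379505)
center distance |VC| = r/sin(θ/2) = 4.406251/sin(10.2563°) = 24.747025
C = V + |VC|·bis = (-13.4299,7.1950)
T_A = V + ((C−V)·d_A)·d_A = V + 24.3516·d_A = (-14.3495,11.5043)
T_B = V + ((C−V)·d_B)·d_B = V + 24.3516·d_B = (-11.0586,3.4813)
sweep = 180° − θ = 159.4874°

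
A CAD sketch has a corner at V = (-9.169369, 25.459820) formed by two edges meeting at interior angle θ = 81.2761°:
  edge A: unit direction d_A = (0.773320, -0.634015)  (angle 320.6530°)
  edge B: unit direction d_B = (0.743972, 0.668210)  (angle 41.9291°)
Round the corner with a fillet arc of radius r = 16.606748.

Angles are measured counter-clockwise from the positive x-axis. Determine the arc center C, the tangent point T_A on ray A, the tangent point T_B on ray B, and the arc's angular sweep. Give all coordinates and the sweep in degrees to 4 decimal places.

bisector direction at 1.2910° = (0.999746,0.022531)
center distance |VC| = r/sin(θ/2) = 16.606748/sin(40.6380°) = 25.498697
C = V + |VC|·bis = (16.3229,26.0343)
T_A = V + ((C−V)·d_A)·d_A = V + 19.3494·d_A = (5.7939,13.1920)
T_B = V + ((C−V)·d_B)·d_B = V + 19.3494·d_B = (5.2261,38.3893)
sweep = 180° − θ = 98.7239°

center=(16.3229,26.0343) T_A=(5.7939,13.1920) T_B=(5.2261,38.3893) sweep=98.7239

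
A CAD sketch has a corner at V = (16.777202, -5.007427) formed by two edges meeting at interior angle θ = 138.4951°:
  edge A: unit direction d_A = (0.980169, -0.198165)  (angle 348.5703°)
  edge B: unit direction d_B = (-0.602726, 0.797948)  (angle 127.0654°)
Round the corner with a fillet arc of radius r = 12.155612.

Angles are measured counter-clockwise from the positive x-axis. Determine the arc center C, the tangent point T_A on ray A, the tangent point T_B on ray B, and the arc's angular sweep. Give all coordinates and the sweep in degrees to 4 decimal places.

bisector direction at 57.8178° = (0.532613,0.846359)
center distance |VC| = r/sin(θ/2) = 12.155612/sin(69.2476°) = 12.998985
C = V + |VC|·bis = (23.7006,5.9944)
T_A = V + ((C−V)·d_A)·d_A = V + 4.6059·d_A = (21.2918,-5.9202)
T_B = V + ((C−V)·d_B)·d_B = V + 4.6059·d_B = (14.0011,-1.3321)
sweep = 180° − θ = 41.5049°

center=(23.7006,5.9944) T_A=(21.2918,-5.9202) T_B=(14.0011,-1.3321) sweep=41.5049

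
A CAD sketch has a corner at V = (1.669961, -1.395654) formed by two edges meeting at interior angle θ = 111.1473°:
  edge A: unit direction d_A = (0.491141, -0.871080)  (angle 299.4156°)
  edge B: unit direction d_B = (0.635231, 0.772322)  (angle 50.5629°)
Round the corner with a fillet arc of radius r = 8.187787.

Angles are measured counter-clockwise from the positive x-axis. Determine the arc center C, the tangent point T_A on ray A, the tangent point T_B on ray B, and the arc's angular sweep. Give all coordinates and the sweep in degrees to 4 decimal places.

center=(11.5584,-2.2626) T_A=(4.4262,-6.2840) T_B=(5.2348,2.9385) sweep=68.8527

bisector direction at 354.9892° = (0.996178,-0.087343)
center distance |VC| = r/sin(θ/2) = 8.187787/sin(55.5737°) = 9.926352
C = V + |VC|·bis = (11.5584,-2.2626)
T_A = V + ((C−V)·d_A)·d_A = V + 5.6118·d_A = (4.4262,-6.2840)
T_B = V + ((C−V)·d_B)·d_B = V + 5.6118·d_B = (5.2348,2.9385)
sweep = 180° − θ = 68.8527°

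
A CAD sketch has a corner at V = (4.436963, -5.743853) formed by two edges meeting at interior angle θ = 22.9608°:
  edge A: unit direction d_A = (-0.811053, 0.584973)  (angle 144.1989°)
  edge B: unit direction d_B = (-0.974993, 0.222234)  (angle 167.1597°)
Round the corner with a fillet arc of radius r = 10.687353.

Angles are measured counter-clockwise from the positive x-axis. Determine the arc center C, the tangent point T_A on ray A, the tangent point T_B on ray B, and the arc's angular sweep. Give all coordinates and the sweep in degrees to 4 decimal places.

center=(-44.4942,16.3707) T_A=(-38.2424,25.0387) T_B=(-46.8693,5.9506) sweep=157.0392

bisector direction at 155.6793° = (-0.911255,0.411844)
center distance |VC| = r/sin(θ/2) = 10.687353/sin(11.4804°) = 53.696466
C = V + |VC|·bis = (-44.4942,16.3707)
T_A = V + ((C−V)·d_A)·d_A = V + 52.6222·d_A = (-38.2424,25.0387)
T_B = V + ((C−V)·d_B)·d_B = V + 52.6222·d_B = (-46.8693,5.9506)
sweep = 180° − θ = 157.0392°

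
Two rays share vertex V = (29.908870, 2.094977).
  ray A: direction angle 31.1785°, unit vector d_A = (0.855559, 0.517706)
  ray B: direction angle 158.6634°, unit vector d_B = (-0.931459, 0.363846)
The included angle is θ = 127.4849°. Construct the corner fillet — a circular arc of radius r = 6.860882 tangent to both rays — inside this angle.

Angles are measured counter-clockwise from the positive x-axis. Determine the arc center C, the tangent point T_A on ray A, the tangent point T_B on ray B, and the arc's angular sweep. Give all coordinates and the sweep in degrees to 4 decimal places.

center=(29.2526,9.7171) T_A=(32.8045,3.8472) T_B=(26.7563,3.3264) sweep=52.5151

bisector direction at 94.9209° = (-0.085781,0.996314)
center distance |VC| = r/sin(θ/2) = 6.860882/sin(63.7424°) = 7.650280
C = V + |VC|·bis = (29.2526,9.7171)
T_A = V + ((C−V)·d_A)·d_A = V + 3.3845·d_A = (32.8045,3.8472)
T_B = V + ((C−V)·d_B)·d_B = V + 3.3845·d_B = (26.7563,3.3264)
sweep = 180° − θ = 52.5151°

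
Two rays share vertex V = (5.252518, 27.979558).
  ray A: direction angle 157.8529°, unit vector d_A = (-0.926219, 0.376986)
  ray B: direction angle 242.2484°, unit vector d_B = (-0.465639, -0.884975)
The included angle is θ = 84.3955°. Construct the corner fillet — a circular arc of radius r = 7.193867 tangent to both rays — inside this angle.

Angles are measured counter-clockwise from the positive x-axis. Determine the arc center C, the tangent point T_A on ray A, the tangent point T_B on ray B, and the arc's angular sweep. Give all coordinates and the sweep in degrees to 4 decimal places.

center=(-4.8084,24.3076) T_A=(-2.0964,30.9707) T_B=(1.5580,20.9579) sweep=95.6045

bisector direction at 200.0507° = (-0.939390,-0.342851)
center distance |VC| = r/sin(θ/2) = 7.193867/sin(42.1977°) = 10.710076
C = V + |VC|·bis = (-4.8084,24.3076)
T_A = V + ((C−V)·d_A)·d_A = V + 7.9344·d_A = (-2.0964,30.9707)
T_B = V + ((C−V)·d_B)·d_B = V + 7.9344·d_B = (1.5580,20.9579)
sweep = 180° − θ = 95.6045°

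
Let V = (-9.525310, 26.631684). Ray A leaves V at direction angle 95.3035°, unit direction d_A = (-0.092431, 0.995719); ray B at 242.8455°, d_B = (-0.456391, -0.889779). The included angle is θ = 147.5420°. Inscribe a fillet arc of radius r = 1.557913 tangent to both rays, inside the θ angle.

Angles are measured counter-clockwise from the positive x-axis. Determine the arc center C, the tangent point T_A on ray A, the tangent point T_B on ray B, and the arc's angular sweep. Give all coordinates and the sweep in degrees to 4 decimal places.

center=(-11.1185,26.9392) T_A=(-9.5672,27.0832) T_B=(-9.7323,26.2282) sweep=32.4580

bisector direction at 169.0745° = (-0.981874,0.189532)
center distance |VC| = r/sin(θ/2) = 1.557913/sin(73.7710°) = 1.622569
C = V + |VC|·bis = (-11.1185,26.9392)
T_A = V + ((C−V)·d_A)·d_A = V + 0.4535·d_A = (-9.5672,27.0832)
T_B = V + ((C−V)·d_B)·d_B = V + 0.4535·d_B = (-9.7323,26.2282)
sweep = 180° − θ = 32.4580°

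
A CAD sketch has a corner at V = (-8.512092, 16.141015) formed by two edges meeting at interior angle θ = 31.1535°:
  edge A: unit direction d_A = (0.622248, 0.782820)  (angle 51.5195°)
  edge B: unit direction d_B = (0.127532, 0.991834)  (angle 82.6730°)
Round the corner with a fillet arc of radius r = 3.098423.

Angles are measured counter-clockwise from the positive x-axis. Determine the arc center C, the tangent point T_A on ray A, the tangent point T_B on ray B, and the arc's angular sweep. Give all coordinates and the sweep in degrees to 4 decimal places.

center=(-4.0215,26.7698) T_A=(-1.5960,24.8418) T_B=(-7.0946,27.1650) sweep=148.8465

bisector direction at 67.0963° = (0.389184,0.921160)
center distance |VC| = r/sin(θ/2) = 3.098423/sin(15.5768°) = 11.538506
C = V + |VC|·bis = (-4.0215,26.7698)
T_A = V + ((C−V)·d_A)·d_A = V + 11.1147·d_A = (-1.5960,24.8418)
T_B = V + ((C−V)·d_B)·d_B = V + 11.1147·d_B = (-7.0946,27.1650)
sweep = 180° − θ = 148.8465°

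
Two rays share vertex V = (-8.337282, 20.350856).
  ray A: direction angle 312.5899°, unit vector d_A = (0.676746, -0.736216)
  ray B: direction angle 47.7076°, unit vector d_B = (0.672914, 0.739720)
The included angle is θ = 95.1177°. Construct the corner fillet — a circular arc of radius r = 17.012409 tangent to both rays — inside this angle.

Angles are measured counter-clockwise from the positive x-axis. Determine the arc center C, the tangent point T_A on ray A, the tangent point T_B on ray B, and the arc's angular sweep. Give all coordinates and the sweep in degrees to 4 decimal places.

center=(14.7156,20.4107) T_A=(2.1908,8.8976) T_B=(2.1312,31.8586) sweep=84.8823

bisector direction at 0.1488° = (0.999997,0.002596)
center distance |VC| = r/sin(θ/2) = 17.012409/sin(47.5588°) = 23.052955
C = V + |VC|·bis = (14.7156,20.4107)
T_A = V + ((C−V)·d_A)·d_A = V + 15.5569·d_A = (2.1908,8.8976)
T_B = V + ((C−V)·d_B)·d_B = V + 15.5569·d_B = (2.1312,31.8586)
sweep = 180° − θ = 84.8823°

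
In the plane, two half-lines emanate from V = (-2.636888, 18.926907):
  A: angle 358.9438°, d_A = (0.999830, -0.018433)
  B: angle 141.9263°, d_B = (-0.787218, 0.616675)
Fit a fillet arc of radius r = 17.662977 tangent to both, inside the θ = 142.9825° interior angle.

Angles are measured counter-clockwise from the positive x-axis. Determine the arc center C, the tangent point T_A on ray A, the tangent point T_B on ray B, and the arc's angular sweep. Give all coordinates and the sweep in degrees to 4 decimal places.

center=(3.6006,36.4779) T_A=(3.2751,18.8179) T_B=(-7.2917,22.5733) sweep=37.0175

bisector direction at 70.4350° = (0.334875,0.942262)
center distance |VC| = r/sin(θ/2) = 17.662977/sin(71.4912°) = 18.626425
C = V + |VC|·bis = (3.6006,36.4779)
T_A = V + ((C−V)·d_A)·d_A = V + 5.9129·d_A = (3.2751,18.8179)
T_B = V + ((C−V)·d_B)·d_B = V + 5.9129·d_B = (-7.2917,22.5733)
sweep = 180° − θ = 37.0175°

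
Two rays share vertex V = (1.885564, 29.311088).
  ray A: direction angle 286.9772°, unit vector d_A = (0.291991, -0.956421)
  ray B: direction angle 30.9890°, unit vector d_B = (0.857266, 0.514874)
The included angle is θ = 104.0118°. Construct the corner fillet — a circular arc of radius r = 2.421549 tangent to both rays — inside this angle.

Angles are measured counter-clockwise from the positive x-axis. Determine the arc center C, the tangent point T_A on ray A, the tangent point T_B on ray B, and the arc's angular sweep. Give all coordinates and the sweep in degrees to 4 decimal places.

center=(4.7539,28.2091) T_A=(2.4379,27.5020) T_B=(3.5071,30.2850) sweep=75.9882

bisector direction at 338.9831° = (0.933475,-0.358643)
center distance |VC| = r/sin(θ/2) = 2.421549/sin(52.0059°) = 3.072743
C = V + |VC|·bis = (4.7539,28.2091)
T_A = V + ((C−V)·d_A)·d_A = V + 1.8915·d_A = (2.4379,27.5020)
T_B = V + ((C−V)·d_B)·d_B = V + 1.8915·d_B = (3.5071,30.2850)
sweep = 180° − θ = 75.9882°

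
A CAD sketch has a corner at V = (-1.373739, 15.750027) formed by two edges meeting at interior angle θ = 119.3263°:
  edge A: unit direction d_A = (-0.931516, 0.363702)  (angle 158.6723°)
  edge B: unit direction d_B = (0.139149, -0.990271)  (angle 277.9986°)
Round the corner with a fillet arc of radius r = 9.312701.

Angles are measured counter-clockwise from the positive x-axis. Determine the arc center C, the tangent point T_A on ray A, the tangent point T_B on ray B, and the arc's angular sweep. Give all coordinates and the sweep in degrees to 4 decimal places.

bisector direction at 218.3355° = (-0.784393,-0.620264)
center distance |VC| = r/sin(θ/2) = 9.312701/sin(59.6632°) = 10.790193
C = V + |VC|·bis = (-9.8375,9.0573)
T_A = V + ((C−V)·d_A)·d_A = V + 5.4499·d_A = (-6.4504,17.7322)
T_B = V + ((C−V)·d_B)·d_B = V + 5.4499·d_B = (-0.6154,10.3531)
sweep = 180° − θ = 60.6737°

center=(-9.8375,9.0573) T_A=(-6.4504,17.7322) T_B=(-0.6154,10.3531) sweep=60.6737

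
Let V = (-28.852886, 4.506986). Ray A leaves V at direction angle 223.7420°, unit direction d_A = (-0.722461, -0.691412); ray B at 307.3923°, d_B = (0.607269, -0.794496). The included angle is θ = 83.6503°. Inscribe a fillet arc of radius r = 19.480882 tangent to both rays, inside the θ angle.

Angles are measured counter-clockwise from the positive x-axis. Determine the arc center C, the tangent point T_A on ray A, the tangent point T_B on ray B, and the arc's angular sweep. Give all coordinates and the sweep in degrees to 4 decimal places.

bisector direction at 265.5671° = (-0.077291,-0.997009)
center distance |VC| = r/sin(θ/2) = 19.480882/sin(41.8252°) = 29.212867
C = V + |VC|·bis = (-31.1108,-24.6185)
T_A = V + ((C−V)·d_A)·d_A = V + 21.7689·d_A = (-44.5801,-10.5443)
T_B = V + ((C−V)·d_B)·d_B = V + 21.7689·d_B = (-15.6333,-12.7884)
sweep = 180° − θ = 96.3497°

center=(-31.1108,-24.6185) T_A=(-44.5801,-10.5443) T_B=(-15.6333,-12.7884) sweep=96.3497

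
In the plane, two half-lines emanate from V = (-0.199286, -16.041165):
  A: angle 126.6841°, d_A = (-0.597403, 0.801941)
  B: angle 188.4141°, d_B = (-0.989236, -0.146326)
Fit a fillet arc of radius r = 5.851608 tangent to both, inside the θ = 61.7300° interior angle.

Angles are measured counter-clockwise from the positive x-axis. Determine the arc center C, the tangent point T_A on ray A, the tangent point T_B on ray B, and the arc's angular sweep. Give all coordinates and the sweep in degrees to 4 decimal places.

bisector direction at 157.5491° = (-0.924207,0.381892)
center distance |VC| = r/sin(θ/2) = 5.851608/sin(30.8650°) = 11.406265
C = V + |VC|·bis = (-10.7410,-11.6852)
T_A = V + ((C−V)·d_A)·d_A = V + 9.7909·d_A = (-6.0484,-8.1894)
T_B = V + ((C−V)·d_B)·d_B = V + 9.7909·d_B = (-9.8848,-17.4738)
sweep = 180° − θ = 118.2700°

center=(-10.7410,-11.6852) T_A=(-6.0484,-8.1894) T_B=(-9.8848,-17.4738) sweep=118.2700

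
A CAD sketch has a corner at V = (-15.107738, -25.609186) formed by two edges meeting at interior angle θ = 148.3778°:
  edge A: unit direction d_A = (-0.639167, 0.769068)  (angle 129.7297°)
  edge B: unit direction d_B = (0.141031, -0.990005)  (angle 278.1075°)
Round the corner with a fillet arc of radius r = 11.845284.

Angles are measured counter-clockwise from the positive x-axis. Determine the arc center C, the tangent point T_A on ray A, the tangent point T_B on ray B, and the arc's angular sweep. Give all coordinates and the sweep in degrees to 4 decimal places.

center=(-26.3616,-30.6006) T_A=(-17.2517,-23.0295) T_B=(-14.6347,-28.9300) sweep=31.6222

bisector direction at 203.9186° = (-0.914122,-0.405438)
center distance |VC| = r/sin(θ/2) = 11.845284/sin(74.1889°) = 12.311071
C = V + |VC|·bis = (-26.3616,-30.6006)
T_A = V + ((C−V)·d_A)·d_A = V + 3.3544·d_A = (-17.2517,-23.0295)
T_B = V + ((C−V)·d_B)·d_B = V + 3.3544·d_B = (-14.6347,-28.9300)
sweep = 180° − θ = 31.6222°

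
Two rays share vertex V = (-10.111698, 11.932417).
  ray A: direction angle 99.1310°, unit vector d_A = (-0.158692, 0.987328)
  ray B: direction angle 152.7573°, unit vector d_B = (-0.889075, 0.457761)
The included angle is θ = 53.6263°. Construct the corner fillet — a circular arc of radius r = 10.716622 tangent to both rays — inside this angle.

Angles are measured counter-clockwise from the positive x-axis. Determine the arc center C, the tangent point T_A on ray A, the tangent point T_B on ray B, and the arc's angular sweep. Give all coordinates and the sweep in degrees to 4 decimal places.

center=(-24.0573,31.1663) T_A=(-13.4765,32.8669) T_B=(-28.9630,21.6384) sweep=126.3737

bisector direction at 125.9442° = (-0.586996,0.809590)
center distance |VC| = r/sin(θ/2) = 10.716622/sin(26.8132°) = 23.757571
C = V + |VC|·bis = (-24.0573,31.1663)
T_A = V + ((C−V)·d_A)·d_A = V + 21.2032·d_A = (-13.4765,32.8669)
T_B = V + ((C−V)·d_B)·d_B = V + 21.2032·d_B = (-28.9630,21.6384)
sweep = 180° − θ = 126.3737°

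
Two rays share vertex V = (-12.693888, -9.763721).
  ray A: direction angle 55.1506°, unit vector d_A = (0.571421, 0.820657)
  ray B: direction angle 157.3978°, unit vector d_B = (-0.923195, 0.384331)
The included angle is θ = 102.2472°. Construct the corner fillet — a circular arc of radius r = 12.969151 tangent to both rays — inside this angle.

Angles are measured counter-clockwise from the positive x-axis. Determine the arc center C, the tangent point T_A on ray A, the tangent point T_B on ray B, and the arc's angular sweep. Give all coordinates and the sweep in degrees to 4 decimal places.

center=(-17.3623,6.2279) T_A=(-6.7191,-1.1830) T_B=(-22.3468,-5.7452) sweep=77.7528

bisector direction at 106.2742° = (-0.280234,0.959932)
center distance |VC| = r/sin(θ/2) = 12.969151/sin(51.1236°) = 16.659116
C = V + |VC|·bis = (-17.3623,6.2279)
T_A = V + ((C−V)·d_A)·d_A = V + 10.4560·d_A = (-6.7191,-1.1830)
T_B = V + ((C−V)·d_B)·d_B = V + 10.4560·d_B = (-22.3468,-5.7452)
sweep = 180° − θ = 77.7528°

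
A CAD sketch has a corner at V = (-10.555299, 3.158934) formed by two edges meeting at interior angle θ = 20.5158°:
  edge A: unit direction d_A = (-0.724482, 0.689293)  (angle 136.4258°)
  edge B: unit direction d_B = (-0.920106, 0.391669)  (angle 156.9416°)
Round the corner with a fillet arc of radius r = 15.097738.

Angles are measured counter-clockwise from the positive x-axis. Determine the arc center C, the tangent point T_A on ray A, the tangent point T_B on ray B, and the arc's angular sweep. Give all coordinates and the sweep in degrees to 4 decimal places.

bisector direction at 146.6837° = (-0.835651,0.549261)
center distance |VC| = r/sin(θ/2) = 15.097738/sin(10.2579°) = 84.781018
C = V + |VC|·bis = (-81.4027,49.7258)
T_A = V + ((C−V)·d_A)·d_A = V + 83.4259·d_A = (-70.9959,60.6638)
T_B = V + ((C−V)·d_B)·d_B = V + 83.4259·d_B = (-87.3160,35.8343)
sweep = 180° − θ = 159.4842°

center=(-81.4027,49.7258) T_A=(-70.9959,60.6638) T_B=(-87.3160,35.8343) sweep=159.4842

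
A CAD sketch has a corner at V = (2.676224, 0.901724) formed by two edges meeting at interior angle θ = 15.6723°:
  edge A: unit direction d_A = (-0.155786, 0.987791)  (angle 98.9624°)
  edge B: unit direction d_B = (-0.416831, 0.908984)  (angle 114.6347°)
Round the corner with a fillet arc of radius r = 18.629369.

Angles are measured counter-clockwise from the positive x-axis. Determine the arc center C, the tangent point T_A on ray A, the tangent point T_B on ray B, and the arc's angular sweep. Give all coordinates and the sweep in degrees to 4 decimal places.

center=(-36.8133,131.7093) T_A=(-18.4114,134.6115) T_B=(-53.7471,123.9440) sweep=164.3277

bisector direction at 106.7986° = (-0.289008,0.957327)
center distance |VC| = r/sin(θ/2) = 18.629369/sin(7.8361°) = 136.638411
C = V + |VC|·bis = (-36.8133,131.7093)
T_A = V + ((C−V)·d_A)·d_A = V + 135.3625·d_A = (-18.4114,134.6115)
T_B = V + ((C−V)·d_B)·d_B = V + 135.3625·d_B = (-53.7471,123.9440)
sweep = 180° − θ = 164.3277°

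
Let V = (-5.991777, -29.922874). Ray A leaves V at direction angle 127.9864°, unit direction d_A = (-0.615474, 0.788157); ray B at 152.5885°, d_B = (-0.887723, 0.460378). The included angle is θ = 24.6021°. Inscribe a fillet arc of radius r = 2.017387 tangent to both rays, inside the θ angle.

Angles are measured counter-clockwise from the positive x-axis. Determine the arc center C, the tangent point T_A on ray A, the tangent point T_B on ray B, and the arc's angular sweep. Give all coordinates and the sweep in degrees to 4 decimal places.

bisector direction at 140.2875° = (-0.769260,0.638936)
center distance |VC| = r/sin(θ/2) = 2.017387/sin(12.3011°) = 9.469154
C = V + |VC|·bis = (-13.2760,-23.8727)
T_A = V + ((C−V)·d_A)·d_A = V + 9.2518·d_A = (-11.6860,-22.6310)
T_B = V + ((C−V)·d_B)·d_B = V + 9.2518·d_B = (-14.2048,-25.6636)
sweep = 180° − θ = 155.3979°

center=(-13.2760,-23.8727) T_A=(-11.6860,-22.6310) T_B=(-14.2048,-25.6636) sweep=155.3979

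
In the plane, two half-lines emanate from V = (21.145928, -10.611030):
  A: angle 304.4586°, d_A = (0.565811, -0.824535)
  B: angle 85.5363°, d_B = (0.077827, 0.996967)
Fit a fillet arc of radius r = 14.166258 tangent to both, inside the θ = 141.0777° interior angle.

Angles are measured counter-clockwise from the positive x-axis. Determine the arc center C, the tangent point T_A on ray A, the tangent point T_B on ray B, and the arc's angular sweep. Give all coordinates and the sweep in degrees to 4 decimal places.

bisector direction at 14.9975° = (0.965937,0.258776)
center distance |VC| = r/sin(θ/2) = 14.166258/sin(70.5388°) = 15.024652
C = V + |VC|·bis = (35.6588,-6.7230)
T_A = V + ((C−V)·d_A)·d_A = V + 5.0057·d_A = (23.9782,-14.7384)
T_B = V + ((C−V)·d_B)·d_B = V + 5.0057·d_B = (21.5355,-5.6205)
sweep = 180° − θ = 38.9223°

center=(35.6588,-6.7230) T_A=(23.9782,-14.7384) T_B=(21.5355,-5.6205) sweep=38.9223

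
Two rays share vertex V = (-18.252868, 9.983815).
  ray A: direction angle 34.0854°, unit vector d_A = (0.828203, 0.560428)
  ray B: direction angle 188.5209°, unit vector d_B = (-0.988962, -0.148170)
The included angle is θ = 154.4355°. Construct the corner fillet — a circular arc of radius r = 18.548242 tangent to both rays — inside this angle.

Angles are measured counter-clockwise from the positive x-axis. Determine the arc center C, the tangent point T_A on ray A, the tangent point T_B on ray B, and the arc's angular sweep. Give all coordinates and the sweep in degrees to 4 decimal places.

center=(-25.1627,27.7038) T_A=(-14.7678,12.3421) T_B=(-22.4144,9.3603) sweep=25.5645

bisector direction at 111.3032° = (-0.363302,0.931671)
center distance |VC| = r/sin(θ/2) = 18.548242/sin(77.2177°) = 19.019586
C = V + |VC|·bis = (-25.1627,27.7038)
T_A = V + ((C−V)·d_A)·d_A = V + 4.2080·d_A = (-14.7678,12.3421)
T_B = V + ((C−V)·d_B)·d_B = V + 4.2080·d_B = (-22.4144,9.3603)
sweep = 180° − θ = 25.5645°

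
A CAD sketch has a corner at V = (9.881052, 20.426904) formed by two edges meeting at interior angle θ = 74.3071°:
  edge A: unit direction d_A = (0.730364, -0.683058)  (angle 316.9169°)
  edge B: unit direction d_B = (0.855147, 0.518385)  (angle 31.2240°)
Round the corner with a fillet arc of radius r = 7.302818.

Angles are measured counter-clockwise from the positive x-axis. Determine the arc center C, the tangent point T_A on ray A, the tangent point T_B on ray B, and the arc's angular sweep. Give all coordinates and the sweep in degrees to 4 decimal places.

center=(21.9081,19.1778) T_A=(16.9198,13.8441) T_B=(18.1224,25.4227) sweep=105.6929

bisector direction at 354.0704° = (0.994650,-0.103306)
center distance |VC| = r/sin(θ/2) = 7.302818/sin(37.1536°) = 12.091696
C = V + |VC|·bis = (21.9081,19.1778)
T_A = V + ((C−V)·d_A)·d_A = V + 9.6373·d_A = (16.9198,13.8441)
T_B = V + ((C−V)·d_B)·d_B = V + 9.6373·d_B = (18.1224,25.4227)
sweep = 180° − θ = 105.6929°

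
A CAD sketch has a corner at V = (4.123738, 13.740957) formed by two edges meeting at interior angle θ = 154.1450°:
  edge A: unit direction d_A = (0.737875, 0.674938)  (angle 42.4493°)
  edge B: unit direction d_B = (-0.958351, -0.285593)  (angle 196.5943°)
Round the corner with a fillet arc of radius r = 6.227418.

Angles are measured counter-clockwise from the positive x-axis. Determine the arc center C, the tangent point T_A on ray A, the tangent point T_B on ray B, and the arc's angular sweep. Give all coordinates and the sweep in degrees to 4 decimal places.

bisector direction at 119.5218° = (-0.492755,0.870168)
center distance |VC| = r/sin(θ/2) = 6.227418/sin(77.0725°) = 6.389363
C = V + |VC|·bis = (0.9753,19.3008)
T_A = V + ((C−V)·d_A)·d_A = V + 1.4294·d_A = (5.1785,14.7057)
T_B = V + ((C−V)·d_B)·d_B = V + 1.4294·d_B = (2.7539,13.3327)
sweep = 180° − θ = 25.8550°

center=(0.9753,19.3008) T_A=(5.1785,14.7057) T_B=(2.7539,13.3327) sweep=25.8550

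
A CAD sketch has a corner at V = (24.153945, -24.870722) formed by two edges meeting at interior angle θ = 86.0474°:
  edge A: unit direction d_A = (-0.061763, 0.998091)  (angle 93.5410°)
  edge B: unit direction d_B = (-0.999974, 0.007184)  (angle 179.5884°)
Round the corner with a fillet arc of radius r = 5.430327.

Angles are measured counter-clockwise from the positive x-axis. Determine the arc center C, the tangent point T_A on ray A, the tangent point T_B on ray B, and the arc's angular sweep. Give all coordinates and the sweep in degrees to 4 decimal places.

bisector direction at 136.5647° = (-0.726151,0.687535)
center distance |VC| = r/sin(θ/2) = 5.430327/sin(43.0237°) = 7.958846
C = V + |VC|·bis = (18.3746,-19.3987)
T_A = V + ((C−V)·d_A)·d_A = V + 5.8185·d_A = (23.7946,-19.0633)
T_B = V + ((C−V)·d_B)·d_B = V + 5.8185·d_B = (18.3356,-24.8289)
sweep = 180° − θ = 93.9526°

center=(18.3746,-19.3987) T_A=(23.7946,-19.0633) T_B=(18.3356,-24.8289) sweep=93.9526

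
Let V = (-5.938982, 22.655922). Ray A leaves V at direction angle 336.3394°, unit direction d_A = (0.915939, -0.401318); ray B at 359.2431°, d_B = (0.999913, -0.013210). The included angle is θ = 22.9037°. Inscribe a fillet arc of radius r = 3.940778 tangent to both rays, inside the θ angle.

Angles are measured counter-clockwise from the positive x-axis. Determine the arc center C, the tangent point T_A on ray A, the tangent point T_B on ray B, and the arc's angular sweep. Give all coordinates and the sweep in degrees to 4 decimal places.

bisector direction at 347.7912° = (0.977384,-0.211474)
center distance |VC| = r/sin(θ/2) = 3.940778/sin(11.4519°) = 19.848350
C = V + |VC|·bis = (13.4605,18.4585)
T_A = V + ((C−V)·d_A)·d_A = V + 19.4532·d_A = (11.8790,14.8490)
T_B = V + ((C−V)·d_B)·d_B = V + 19.4532·d_B = (13.5125,22.3989)
sweep = 180° − θ = 157.0963°

center=(13.4605,18.4585) T_A=(11.8790,14.8490) T_B=(13.5125,22.3989) sweep=157.0963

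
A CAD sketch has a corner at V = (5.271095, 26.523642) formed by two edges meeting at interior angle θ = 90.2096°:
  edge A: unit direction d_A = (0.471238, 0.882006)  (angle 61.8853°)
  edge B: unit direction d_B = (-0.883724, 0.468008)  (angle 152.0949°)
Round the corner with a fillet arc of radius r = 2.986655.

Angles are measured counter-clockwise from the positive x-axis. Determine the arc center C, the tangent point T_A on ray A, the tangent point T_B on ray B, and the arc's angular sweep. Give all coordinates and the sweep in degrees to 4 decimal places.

center=(4.0391,30.5557) T_A=(6.6734,29.1483) T_B=(2.6414,27.9163) sweep=89.7904

bisector direction at 106.9901° = (-0.292206,0.956355)
center distance |VC| = r/sin(θ/2) = 2.986655/sin(45.1048°) = 4.216063
C = V + |VC|·bis = (4.0391,30.5557)
T_A = V + ((C−V)·d_A)·d_A = V + 2.9757·d_A = (6.6734,29.1483)
T_B = V + ((C−V)·d_B)·d_B = V + 2.9757·d_B = (2.6414,27.9163)
sweep = 180° − θ = 89.7904°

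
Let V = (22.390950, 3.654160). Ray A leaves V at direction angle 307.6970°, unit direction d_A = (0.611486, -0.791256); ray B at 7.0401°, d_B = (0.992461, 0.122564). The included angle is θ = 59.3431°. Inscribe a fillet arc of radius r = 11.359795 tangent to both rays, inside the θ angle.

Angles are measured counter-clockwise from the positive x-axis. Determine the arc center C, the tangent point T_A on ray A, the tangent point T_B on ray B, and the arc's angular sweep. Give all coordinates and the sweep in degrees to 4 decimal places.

center=(43.5718,-5.1762) T_A=(34.5833,-12.1226) T_B=(42.1795,6.0979) sweep=120.6569

bisector direction at 337.3685° = (0.922999,-0.384802)
center distance |VC| = r/sin(θ/2) = 11.359795/sin(29.6715°) = 22.947816
C = V + |VC|·bis = (43.5718,-5.1762)
T_A = V + ((C−V)·d_A)·d_A = V + 19.9388·d_A = (34.5833,-12.1226)
T_B = V + ((C−V)·d_B)·d_B = V + 19.9388·d_B = (42.1795,6.0979)
sweep = 180° − θ = 120.6569°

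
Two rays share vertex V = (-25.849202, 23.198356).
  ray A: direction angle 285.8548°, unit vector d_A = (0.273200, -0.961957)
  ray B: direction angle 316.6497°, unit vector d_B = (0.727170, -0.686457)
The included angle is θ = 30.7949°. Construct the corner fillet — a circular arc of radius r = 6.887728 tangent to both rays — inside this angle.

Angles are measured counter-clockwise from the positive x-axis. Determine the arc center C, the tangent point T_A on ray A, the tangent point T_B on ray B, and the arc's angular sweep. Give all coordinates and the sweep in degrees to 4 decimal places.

bisector direction at 301.2523° = (0.518807,-0.854891)
center distance |VC| = r/sin(θ/2) = 6.887728/sin(15.3974°) = 25.941188
C = V + |VC|·bis = (-12.3907,1.0215)
T_A = V + ((C−V)·d_A)·d_A = V + 25.0101·d_A = (-19.0164,-0.8603)
T_B = V + ((C−V)·d_B)·d_B = V + 25.0101·d_B = (-7.6626,6.0300)
sweep = 180° − θ = 149.2051°

center=(-12.3907,1.0215) T_A=(-19.0164,-0.8603) T_B=(-7.6626,6.0300) sweep=149.2051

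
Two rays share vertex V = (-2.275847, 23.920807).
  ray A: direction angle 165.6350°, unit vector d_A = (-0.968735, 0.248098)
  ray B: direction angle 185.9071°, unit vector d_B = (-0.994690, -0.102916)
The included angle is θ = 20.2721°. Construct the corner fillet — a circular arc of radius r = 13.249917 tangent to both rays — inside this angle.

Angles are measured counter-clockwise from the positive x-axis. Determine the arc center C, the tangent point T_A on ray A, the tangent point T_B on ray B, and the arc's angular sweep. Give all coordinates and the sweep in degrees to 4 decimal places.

center=(-77.3604,29.4728) T_A=(-74.0731,42.3085) T_B=(-75.9968,16.2933) sweep=159.7279

bisector direction at 175.7711° = (-0.997277,0.073742)
center distance |VC| = r/sin(θ/2) = 13.249917/sin(10.1360°) = 75.289552
C = V + |VC|·bis = (-77.3604,29.4728)
T_A = V + ((C−V)·d_A)·d_A = V + 74.1145·d_A = (-74.0731,42.3085)
T_B = V + ((C−V)·d_B)·d_B = V + 74.1145·d_B = (-75.9968,16.2933)
sweep = 180° − θ = 159.7279°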